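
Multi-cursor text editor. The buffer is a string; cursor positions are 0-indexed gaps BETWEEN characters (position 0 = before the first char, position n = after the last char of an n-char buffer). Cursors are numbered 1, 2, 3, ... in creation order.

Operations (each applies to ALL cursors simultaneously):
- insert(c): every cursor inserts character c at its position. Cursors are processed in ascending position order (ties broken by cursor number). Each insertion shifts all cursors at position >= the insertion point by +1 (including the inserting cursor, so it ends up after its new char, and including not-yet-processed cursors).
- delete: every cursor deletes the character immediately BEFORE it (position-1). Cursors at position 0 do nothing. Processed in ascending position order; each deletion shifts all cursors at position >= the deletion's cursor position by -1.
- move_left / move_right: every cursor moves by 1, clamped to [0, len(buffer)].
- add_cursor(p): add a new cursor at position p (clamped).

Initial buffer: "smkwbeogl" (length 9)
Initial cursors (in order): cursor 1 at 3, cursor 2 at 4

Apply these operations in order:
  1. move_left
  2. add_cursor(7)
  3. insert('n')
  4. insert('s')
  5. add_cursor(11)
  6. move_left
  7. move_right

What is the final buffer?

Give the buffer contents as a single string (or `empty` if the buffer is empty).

After op 1 (move_left): buffer="smkwbeogl" (len 9), cursors c1@2 c2@3, authorship .........
After op 2 (add_cursor(7)): buffer="smkwbeogl" (len 9), cursors c1@2 c2@3 c3@7, authorship .........
After op 3 (insert('n')): buffer="smnknwbeongl" (len 12), cursors c1@3 c2@5 c3@10, authorship ..1.2....3..
After op 4 (insert('s')): buffer="smnsknswbeonsgl" (len 15), cursors c1@4 c2@7 c3@13, authorship ..11.22....33..
After op 5 (add_cursor(11)): buffer="smnsknswbeonsgl" (len 15), cursors c1@4 c2@7 c4@11 c3@13, authorship ..11.22....33..
After op 6 (move_left): buffer="smnsknswbeonsgl" (len 15), cursors c1@3 c2@6 c4@10 c3@12, authorship ..11.22....33..
After op 7 (move_right): buffer="smnsknswbeonsgl" (len 15), cursors c1@4 c2@7 c4@11 c3@13, authorship ..11.22....33..

Answer: smnsknswbeonsgl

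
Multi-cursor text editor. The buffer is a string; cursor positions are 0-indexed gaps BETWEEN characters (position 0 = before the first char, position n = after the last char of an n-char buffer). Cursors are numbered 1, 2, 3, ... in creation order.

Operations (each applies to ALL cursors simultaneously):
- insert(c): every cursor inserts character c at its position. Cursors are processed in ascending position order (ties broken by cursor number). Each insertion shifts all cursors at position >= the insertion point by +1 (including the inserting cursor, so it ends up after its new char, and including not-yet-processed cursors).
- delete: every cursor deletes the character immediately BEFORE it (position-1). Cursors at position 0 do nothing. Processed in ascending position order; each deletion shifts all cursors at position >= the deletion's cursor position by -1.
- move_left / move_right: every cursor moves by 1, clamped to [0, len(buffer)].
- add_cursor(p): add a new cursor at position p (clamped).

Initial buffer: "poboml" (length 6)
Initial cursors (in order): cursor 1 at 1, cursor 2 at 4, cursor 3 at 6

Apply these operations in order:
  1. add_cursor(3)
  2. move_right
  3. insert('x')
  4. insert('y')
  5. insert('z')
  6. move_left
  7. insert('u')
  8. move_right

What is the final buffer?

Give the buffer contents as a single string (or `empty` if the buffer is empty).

Answer: poxyuzboxyuzmxyuzlxyuz

Derivation:
After op 1 (add_cursor(3)): buffer="poboml" (len 6), cursors c1@1 c4@3 c2@4 c3@6, authorship ......
After op 2 (move_right): buffer="poboml" (len 6), cursors c1@2 c4@4 c2@5 c3@6, authorship ......
After op 3 (insert('x')): buffer="poxboxmxlx" (len 10), cursors c1@3 c4@6 c2@8 c3@10, authorship ..1..4.2.3
After op 4 (insert('y')): buffer="poxyboxymxylxy" (len 14), cursors c1@4 c4@8 c2@11 c3@14, authorship ..11..44.22.33
After op 5 (insert('z')): buffer="poxyzboxyzmxyzlxyz" (len 18), cursors c1@5 c4@10 c2@14 c3@18, authorship ..111..444.222.333
After op 6 (move_left): buffer="poxyzboxyzmxyzlxyz" (len 18), cursors c1@4 c4@9 c2@13 c3@17, authorship ..111..444.222.333
After op 7 (insert('u')): buffer="poxyuzboxyuzmxyuzlxyuz" (len 22), cursors c1@5 c4@11 c2@16 c3@21, authorship ..1111..4444.2222.3333
After op 8 (move_right): buffer="poxyuzboxyuzmxyuzlxyuz" (len 22), cursors c1@6 c4@12 c2@17 c3@22, authorship ..1111..4444.2222.3333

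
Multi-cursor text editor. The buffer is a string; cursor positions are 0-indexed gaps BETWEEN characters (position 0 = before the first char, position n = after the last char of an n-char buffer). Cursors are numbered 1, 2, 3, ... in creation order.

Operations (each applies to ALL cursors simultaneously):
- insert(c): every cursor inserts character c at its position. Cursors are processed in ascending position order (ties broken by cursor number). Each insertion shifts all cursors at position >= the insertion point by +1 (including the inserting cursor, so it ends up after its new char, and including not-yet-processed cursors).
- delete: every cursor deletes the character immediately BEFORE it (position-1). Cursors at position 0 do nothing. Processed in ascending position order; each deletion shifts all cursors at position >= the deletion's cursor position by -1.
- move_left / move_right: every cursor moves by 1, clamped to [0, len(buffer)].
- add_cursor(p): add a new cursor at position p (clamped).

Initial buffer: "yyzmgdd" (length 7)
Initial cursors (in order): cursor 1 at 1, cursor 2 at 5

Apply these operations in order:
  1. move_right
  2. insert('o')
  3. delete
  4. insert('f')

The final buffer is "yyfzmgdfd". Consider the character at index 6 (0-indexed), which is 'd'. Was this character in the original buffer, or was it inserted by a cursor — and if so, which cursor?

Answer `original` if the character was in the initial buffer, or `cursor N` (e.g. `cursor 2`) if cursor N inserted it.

After op 1 (move_right): buffer="yyzmgdd" (len 7), cursors c1@2 c2@6, authorship .......
After op 2 (insert('o')): buffer="yyozmgdod" (len 9), cursors c1@3 c2@8, authorship ..1....2.
After op 3 (delete): buffer="yyzmgdd" (len 7), cursors c1@2 c2@6, authorship .......
After op 4 (insert('f')): buffer="yyfzmgdfd" (len 9), cursors c1@3 c2@8, authorship ..1....2.
Authorship (.=original, N=cursor N): . . 1 . . . . 2 .
Index 6: author = original

Answer: original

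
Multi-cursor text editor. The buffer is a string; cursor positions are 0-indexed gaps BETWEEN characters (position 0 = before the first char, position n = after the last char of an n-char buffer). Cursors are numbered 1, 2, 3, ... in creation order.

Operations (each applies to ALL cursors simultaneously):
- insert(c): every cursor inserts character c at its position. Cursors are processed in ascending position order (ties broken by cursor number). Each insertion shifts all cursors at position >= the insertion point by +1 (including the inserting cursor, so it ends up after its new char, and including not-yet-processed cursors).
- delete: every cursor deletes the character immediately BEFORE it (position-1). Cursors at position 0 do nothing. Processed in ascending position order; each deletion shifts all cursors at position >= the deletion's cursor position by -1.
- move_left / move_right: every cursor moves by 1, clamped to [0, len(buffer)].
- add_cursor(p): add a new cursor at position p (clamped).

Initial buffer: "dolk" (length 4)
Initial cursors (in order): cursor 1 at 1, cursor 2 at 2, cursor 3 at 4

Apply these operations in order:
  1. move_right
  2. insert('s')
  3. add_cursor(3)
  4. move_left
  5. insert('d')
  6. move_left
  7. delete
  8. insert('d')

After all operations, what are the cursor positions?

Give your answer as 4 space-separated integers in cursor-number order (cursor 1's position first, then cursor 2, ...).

After op 1 (move_right): buffer="dolk" (len 4), cursors c1@2 c2@3 c3@4, authorship ....
After op 2 (insert('s')): buffer="doslsks" (len 7), cursors c1@3 c2@5 c3@7, authorship ..1.2.3
After op 3 (add_cursor(3)): buffer="doslsks" (len 7), cursors c1@3 c4@3 c2@5 c3@7, authorship ..1.2.3
After op 4 (move_left): buffer="doslsks" (len 7), cursors c1@2 c4@2 c2@4 c3@6, authorship ..1.2.3
After op 5 (insert('d')): buffer="doddsldskds" (len 11), cursors c1@4 c4@4 c2@7 c3@10, authorship ..141.22.33
After op 6 (move_left): buffer="doddsldskds" (len 11), cursors c1@3 c4@3 c2@6 c3@9, authorship ..141.22.33
After op 7 (delete): buffer="ddsdsds" (len 7), cursors c1@1 c4@1 c2@3 c3@5, authorship .412233
After op 8 (insert('d')): buffer="ddddsddsdds" (len 11), cursors c1@3 c4@3 c2@6 c3@9, authorship .1441222333

Answer: 3 6 9 3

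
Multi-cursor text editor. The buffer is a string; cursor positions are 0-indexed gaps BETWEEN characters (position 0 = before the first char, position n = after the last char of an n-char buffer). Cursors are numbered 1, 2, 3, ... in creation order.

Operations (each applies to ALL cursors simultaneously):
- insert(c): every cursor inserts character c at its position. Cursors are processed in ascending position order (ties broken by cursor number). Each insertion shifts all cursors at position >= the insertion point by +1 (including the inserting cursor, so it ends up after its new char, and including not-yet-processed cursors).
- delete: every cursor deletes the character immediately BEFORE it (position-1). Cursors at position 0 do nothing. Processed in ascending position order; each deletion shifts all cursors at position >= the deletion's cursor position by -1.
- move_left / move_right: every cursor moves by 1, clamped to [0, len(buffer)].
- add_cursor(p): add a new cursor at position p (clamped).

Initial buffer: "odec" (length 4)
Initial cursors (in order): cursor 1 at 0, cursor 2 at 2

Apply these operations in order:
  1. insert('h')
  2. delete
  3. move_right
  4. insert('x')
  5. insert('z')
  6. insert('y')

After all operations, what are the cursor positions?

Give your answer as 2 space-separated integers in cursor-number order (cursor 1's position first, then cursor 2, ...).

Answer: 4 9

Derivation:
After op 1 (insert('h')): buffer="hodhec" (len 6), cursors c1@1 c2@4, authorship 1..2..
After op 2 (delete): buffer="odec" (len 4), cursors c1@0 c2@2, authorship ....
After op 3 (move_right): buffer="odec" (len 4), cursors c1@1 c2@3, authorship ....
After op 4 (insert('x')): buffer="oxdexc" (len 6), cursors c1@2 c2@5, authorship .1..2.
After op 5 (insert('z')): buffer="oxzdexzc" (len 8), cursors c1@3 c2@7, authorship .11..22.
After op 6 (insert('y')): buffer="oxzydexzyc" (len 10), cursors c1@4 c2@9, authorship .111..222.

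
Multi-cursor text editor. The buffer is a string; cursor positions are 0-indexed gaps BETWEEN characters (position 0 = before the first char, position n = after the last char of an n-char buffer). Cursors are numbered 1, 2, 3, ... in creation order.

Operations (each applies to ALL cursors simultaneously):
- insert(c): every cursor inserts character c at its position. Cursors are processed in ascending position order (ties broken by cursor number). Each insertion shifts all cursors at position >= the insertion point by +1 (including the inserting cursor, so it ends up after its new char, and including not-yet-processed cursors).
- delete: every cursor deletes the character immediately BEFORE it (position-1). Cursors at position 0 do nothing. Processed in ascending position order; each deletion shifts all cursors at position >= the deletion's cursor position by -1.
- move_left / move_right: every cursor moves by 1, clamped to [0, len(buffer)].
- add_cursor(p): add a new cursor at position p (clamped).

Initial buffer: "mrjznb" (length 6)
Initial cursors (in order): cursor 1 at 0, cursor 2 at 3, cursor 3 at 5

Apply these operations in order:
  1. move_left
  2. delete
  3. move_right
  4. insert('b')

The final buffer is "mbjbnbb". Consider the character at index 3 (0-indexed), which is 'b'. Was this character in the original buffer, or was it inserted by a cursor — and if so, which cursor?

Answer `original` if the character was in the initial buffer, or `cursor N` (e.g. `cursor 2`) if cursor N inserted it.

After op 1 (move_left): buffer="mrjznb" (len 6), cursors c1@0 c2@2 c3@4, authorship ......
After op 2 (delete): buffer="mjnb" (len 4), cursors c1@0 c2@1 c3@2, authorship ....
After op 3 (move_right): buffer="mjnb" (len 4), cursors c1@1 c2@2 c3@3, authorship ....
After op 4 (insert('b')): buffer="mbjbnbb" (len 7), cursors c1@2 c2@4 c3@6, authorship .1.2.3.
Authorship (.=original, N=cursor N): . 1 . 2 . 3 .
Index 3: author = 2

Answer: cursor 2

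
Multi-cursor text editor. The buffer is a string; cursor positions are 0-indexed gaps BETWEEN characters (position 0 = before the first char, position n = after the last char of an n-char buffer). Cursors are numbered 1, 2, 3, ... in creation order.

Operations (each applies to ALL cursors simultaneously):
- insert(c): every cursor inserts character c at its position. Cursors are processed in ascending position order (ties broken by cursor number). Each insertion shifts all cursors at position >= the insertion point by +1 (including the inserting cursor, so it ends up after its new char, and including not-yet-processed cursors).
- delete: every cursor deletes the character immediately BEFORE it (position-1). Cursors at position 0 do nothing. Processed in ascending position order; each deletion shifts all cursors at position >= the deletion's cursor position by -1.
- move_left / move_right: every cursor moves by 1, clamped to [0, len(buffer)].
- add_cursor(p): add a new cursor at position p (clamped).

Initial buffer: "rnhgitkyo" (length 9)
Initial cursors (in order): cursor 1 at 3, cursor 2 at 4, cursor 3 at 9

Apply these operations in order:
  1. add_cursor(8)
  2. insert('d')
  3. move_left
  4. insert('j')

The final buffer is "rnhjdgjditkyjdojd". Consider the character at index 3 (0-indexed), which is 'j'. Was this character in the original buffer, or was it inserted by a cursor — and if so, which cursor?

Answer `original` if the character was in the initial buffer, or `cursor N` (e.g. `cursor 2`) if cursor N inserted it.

After op 1 (add_cursor(8)): buffer="rnhgitkyo" (len 9), cursors c1@3 c2@4 c4@8 c3@9, authorship .........
After op 2 (insert('d')): buffer="rnhdgditkydod" (len 13), cursors c1@4 c2@6 c4@11 c3@13, authorship ...1.2....4.3
After op 3 (move_left): buffer="rnhdgditkydod" (len 13), cursors c1@3 c2@5 c4@10 c3@12, authorship ...1.2....4.3
After op 4 (insert('j')): buffer="rnhjdgjditkyjdojd" (len 17), cursors c1@4 c2@7 c4@13 c3@16, authorship ...11.22....44.33
Authorship (.=original, N=cursor N): . . . 1 1 . 2 2 . . . . 4 4 . 3 3
Index 3: author = 1

Answer: cursor 1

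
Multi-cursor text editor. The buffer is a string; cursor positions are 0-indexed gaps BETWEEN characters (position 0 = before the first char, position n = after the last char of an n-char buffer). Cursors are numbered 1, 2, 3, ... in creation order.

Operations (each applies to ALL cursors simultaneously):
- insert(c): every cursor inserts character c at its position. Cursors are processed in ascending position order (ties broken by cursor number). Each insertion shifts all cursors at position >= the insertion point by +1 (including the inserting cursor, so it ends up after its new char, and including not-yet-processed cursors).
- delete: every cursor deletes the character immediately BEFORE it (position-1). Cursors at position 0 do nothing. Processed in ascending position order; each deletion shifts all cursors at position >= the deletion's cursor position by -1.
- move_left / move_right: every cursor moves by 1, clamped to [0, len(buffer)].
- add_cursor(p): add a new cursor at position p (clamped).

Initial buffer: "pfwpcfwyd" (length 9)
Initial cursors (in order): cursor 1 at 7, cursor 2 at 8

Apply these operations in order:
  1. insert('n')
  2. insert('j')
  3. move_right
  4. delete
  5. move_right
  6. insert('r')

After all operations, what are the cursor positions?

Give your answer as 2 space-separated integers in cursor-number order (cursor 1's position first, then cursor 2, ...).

After op 1 (insert('n')): buffer="pfwpcfwnynd" (len 11), cursors c1@8 c2@10, authorship .......1.2.
After op 2 (insert('j')): buffer="pfwpcfwnjynjd" (len 13), cursors c1@9 c2@12, authorship .......11.22.
After op 3 (move_right): buffer="pfwpcfwnjynjd" (len 13), cursors c1@10 c2@13, authorship .......11.22.
After op 4 (delete): buffer="pfwpcfwnjnj" (len 11), cursors c1@9 c2@11, authorship .......1122
After op 5 (move_right): buffer="pfwpcfwnjnj" (len 11), cursors c1@10 c2@11, authorship .......1122
After op 6 (insert('r')): buffer="pfwpcfwnjnrjr" (len 13), cursors c1@11 c2@13, authorship .......112122

Answer: 11 13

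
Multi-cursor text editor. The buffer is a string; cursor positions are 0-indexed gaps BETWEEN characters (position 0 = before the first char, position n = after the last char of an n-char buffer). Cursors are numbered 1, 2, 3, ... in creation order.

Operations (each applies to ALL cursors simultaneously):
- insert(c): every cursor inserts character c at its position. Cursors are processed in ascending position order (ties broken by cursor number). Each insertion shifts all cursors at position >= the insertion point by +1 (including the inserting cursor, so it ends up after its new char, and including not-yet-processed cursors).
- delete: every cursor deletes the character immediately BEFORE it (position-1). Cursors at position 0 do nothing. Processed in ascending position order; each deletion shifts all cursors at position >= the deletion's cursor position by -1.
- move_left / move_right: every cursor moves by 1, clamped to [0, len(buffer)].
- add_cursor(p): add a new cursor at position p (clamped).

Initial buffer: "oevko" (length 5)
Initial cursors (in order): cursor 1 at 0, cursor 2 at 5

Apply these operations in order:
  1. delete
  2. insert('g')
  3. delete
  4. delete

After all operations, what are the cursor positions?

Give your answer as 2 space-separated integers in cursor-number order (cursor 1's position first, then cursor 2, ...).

Answer: 0 3

Derivation:
After op 1 (delete): buffer="oevk" (len 4), cursors c1@0 c2@4, authorship ....
After op 2 (insert('g')): buffer="goevkg" (len 6), cursors c1@1 c2@6, authorship 1....2
After op 3 (delete): buffer="oevk" (len 4), cursors c1@0 c2@4, authorship ....
After op 4 (delete): buffer="oev" (len 3), cursors c1@0 c2@3, authorship ...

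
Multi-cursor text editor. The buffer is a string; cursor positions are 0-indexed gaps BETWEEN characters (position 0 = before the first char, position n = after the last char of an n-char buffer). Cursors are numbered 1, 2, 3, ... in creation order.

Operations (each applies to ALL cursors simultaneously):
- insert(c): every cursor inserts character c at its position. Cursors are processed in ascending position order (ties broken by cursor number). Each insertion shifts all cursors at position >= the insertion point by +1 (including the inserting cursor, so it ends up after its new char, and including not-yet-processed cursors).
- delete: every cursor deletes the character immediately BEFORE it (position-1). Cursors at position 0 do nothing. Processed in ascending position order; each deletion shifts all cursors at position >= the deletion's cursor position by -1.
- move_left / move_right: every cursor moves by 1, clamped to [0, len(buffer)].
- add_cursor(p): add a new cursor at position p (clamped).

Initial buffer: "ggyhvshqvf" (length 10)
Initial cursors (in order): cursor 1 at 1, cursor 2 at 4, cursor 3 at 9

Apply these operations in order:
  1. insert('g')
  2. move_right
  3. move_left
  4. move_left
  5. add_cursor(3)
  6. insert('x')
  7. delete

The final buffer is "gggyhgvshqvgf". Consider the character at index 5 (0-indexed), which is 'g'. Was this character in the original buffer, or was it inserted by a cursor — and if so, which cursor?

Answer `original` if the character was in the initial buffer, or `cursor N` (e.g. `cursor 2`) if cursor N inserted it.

After op 1 (insert('g')): buffer="gggyhgvshqvgf" (len 13), cursors c1@2 c2@6 c3@12, authorship .1...2.....3.
After op 2 (move_right): buffer="gggyhgvshqvgf" (len 13), cursors c1@3 c2@7 c3@13, authorship .1...2.....3.
After op 3 (move_left): buffer="gggyhgvshqvgf" (len 13), cursors c1@2 c2@6 c3@12, authorship .1...2.....3.
After op 4 (move_left): buffer="gggyhgvshqvgf" (len 13), cursors c1@1 c2@5 c3@11, authorship .1...2.....3.
After op 5 (add_cursor(3)): buffer="gggyhgvshqvgf" (len 13), cursors c1@1 c4@3 c2@5 c3@11, authorship .1...2.....3.
After op 6 (insert('x')): buffer="gxggxyhxgvshqvxgf" (len 17), cursors c1@2 c4@5 c2@8 c3@15, authorship .11.4..22.....33.
After op 7 (delete): buffer="gggyhgvshqvgf" (len 13), cursors c1@1 c4@3 c2@5 c3@11, authorship .1...2.....3.
Authorship (.=original, N=cursor N): . 1 . . . 2 . . . . . 3 .
Index 5: author = 2

Answer: cursor 2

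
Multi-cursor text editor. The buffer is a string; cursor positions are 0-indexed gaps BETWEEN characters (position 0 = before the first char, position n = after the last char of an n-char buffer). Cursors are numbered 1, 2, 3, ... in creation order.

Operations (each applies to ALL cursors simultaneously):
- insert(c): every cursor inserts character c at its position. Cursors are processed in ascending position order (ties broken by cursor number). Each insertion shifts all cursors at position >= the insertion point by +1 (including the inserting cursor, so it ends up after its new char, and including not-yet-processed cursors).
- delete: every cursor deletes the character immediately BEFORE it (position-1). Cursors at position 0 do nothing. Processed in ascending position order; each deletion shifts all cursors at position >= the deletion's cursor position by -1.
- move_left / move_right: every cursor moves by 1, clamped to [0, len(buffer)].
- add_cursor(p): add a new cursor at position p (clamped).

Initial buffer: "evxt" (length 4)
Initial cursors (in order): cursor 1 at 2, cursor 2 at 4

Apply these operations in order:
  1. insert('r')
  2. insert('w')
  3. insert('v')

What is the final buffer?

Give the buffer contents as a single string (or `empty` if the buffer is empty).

Answer: evrwvxtrwv

Derivation:
After op 1 (insert('r')): buffer="evrxtr" (len 6), cursors c1@3 c2@6, authorship ..1..2
After op 2 (insert('w')): buffer="evrwxtrw" (len 8), cursors c1@4 c2@8, authorship ..11..22
After op 3 (insert('v')): buffer="evrwvxtrwv" (len 10), cursors c1@5 c2@10, authorship ..111..222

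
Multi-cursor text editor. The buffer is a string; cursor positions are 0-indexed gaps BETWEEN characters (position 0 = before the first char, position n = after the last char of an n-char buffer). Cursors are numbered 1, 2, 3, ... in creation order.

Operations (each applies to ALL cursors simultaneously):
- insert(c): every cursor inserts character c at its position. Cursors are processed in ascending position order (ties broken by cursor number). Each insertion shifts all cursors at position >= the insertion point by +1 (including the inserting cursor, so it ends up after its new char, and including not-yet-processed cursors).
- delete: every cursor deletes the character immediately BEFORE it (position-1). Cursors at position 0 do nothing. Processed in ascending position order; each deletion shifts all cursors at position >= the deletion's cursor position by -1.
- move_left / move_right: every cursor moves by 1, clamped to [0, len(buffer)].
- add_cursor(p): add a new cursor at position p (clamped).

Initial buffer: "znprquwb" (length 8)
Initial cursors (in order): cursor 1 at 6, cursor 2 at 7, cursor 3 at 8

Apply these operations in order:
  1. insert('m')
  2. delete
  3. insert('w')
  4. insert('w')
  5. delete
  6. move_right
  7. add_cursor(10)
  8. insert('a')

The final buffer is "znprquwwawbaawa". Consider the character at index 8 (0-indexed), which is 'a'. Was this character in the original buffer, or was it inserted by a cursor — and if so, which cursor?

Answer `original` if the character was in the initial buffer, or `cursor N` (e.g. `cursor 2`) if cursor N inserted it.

Answer: cursor 1

Derivation:
After op 1 (insert('m')): buffer="znprqumwmbm" (len 11), cursors c1@7 c2@9 c3@11, authorship ......1.2.3
After op 2 (delete): buffer="znprquwb" (len 8), cursors c1@6 c2@7 c3@8, authorship ........
After op 3 (insert('w')): buffer="znprquwwwbw" (len 11), cursors c1@7 c2@9 c3@11, authorship ......1.2.3
After op 4 (insert('w')): buffer="znprquwwwwwbww" (len 14), cursors c1@8 c2@11 c3@14, authorship ......11.22.33
After op 5 (delete): buffer="znprquwwwbw" (len 11), cursors c1@7 c2@9 c3@11, authorship ......1.2.3
After op 6 (move_right): buffer="znprquwwwbw" (len 11), cursors c1@8 c2@10 c3@11, authorship ......1.2.3
After op 7 (add_cursor(10)): buffer="znprquwwwbw" (len 11), cursors c1@8 c2@10 c4@10 c3@11, authorship ......1.2.3
After op 8 (insert('a')): buffer="znprquwwawbaawa" (len 15), cursors c1@9 c2@13 c4@13 c3@15, authorship ......1.12.2433
Authorship (.=original, N=cursor N): . . . . . . 1 . 1 2 . 2 4 3 3
Index 8: author = 1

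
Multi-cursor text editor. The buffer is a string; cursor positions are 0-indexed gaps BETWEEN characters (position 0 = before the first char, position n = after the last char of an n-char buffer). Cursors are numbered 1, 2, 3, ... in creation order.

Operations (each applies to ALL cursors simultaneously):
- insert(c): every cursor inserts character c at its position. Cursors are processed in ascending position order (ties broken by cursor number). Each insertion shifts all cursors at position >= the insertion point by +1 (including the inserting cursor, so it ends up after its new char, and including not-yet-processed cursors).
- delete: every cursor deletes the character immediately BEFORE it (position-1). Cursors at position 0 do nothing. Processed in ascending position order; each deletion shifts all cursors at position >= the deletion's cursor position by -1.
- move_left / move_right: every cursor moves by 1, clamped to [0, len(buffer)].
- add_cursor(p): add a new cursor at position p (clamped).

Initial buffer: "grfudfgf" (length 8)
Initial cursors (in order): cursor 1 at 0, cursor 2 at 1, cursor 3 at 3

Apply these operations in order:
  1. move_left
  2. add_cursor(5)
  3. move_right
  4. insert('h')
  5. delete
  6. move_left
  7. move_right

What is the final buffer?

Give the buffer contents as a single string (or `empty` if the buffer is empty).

After op 1 (move_left): buffer="grfudfgf" (len 8), cursors c1@0 c2@0 c3@2, authorship ........
After op 2 (add_cursor(5)): buffer="grfudfgf" (len 8), cursors c1@0 c2@0 c3@2 c4@5, authorship ........
After op 3 (move_right): buffer="grfudfgf" (len 8), cursors c1@1 c2@1 c3@3 c4@6, authorship ........
After op 4 (insert('h')): buffer="ghhrfhudfhgf" (len 12), cursors c1@3 c2@3 c3@6 c4@10, authorship .12..3...4..
After op 5 (delete): buffer="grfudfgf" (len 8), cursors c1@1 c2@1 c3@3 c4@6, authorship ........
After op 6 (move_left): buffer="grfudfgf" (len 8), cursors c1@0 c2@0 c3@2 c4@5, authorship ........
After op 7 (move_right): buffer="grfudfgf" (len 8), cursors c1@1 c2@1 c3@3 c4@6, authorship ........

Answer: grfudfgf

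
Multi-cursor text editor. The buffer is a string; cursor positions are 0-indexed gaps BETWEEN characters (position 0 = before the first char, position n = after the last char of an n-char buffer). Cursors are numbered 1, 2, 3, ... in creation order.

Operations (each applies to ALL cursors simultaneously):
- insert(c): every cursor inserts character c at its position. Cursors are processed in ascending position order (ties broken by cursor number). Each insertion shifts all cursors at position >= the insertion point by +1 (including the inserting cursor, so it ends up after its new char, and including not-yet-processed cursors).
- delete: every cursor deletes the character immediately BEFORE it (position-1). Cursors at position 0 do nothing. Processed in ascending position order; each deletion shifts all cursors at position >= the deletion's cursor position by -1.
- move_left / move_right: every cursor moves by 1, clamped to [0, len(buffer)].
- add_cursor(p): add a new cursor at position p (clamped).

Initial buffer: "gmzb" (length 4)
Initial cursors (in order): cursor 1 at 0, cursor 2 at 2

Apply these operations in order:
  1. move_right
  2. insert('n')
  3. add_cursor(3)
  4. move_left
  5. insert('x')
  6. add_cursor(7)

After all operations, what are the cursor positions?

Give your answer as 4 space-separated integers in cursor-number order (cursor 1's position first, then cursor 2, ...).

Answer: 2 7 4 7

Derivation:
After op 1 (move_right): buffer="gmzb" (len 4), cursors c1@1 c2@3, authorship ....
After op 2 (insert('n')): buffer="gnmznb" (len 6), cursors c1@2 c2@5, authorship .1..2.
After op 3 (add_cursor(3)): buffer="gnmznb" (len 6), cursors c1@2 c3@3 c2@5, authorship .1..2.
After op 4 (move_left): buffer="gnmznb" (len 6), cursors c1@1 c3@2 c2@4, authorship .1..2.
After op 5 (insert('x')): buffer="gxnxmzxnb" (len 9), cursors c1@2 c3@4 c2@7, authorship .113..22.
After op 6 (add_cursor(7)): buffer="gxnxmzxnb" (len 9), cursors c1@2 c3@4 c2@7 c4@7, authorship .113..22.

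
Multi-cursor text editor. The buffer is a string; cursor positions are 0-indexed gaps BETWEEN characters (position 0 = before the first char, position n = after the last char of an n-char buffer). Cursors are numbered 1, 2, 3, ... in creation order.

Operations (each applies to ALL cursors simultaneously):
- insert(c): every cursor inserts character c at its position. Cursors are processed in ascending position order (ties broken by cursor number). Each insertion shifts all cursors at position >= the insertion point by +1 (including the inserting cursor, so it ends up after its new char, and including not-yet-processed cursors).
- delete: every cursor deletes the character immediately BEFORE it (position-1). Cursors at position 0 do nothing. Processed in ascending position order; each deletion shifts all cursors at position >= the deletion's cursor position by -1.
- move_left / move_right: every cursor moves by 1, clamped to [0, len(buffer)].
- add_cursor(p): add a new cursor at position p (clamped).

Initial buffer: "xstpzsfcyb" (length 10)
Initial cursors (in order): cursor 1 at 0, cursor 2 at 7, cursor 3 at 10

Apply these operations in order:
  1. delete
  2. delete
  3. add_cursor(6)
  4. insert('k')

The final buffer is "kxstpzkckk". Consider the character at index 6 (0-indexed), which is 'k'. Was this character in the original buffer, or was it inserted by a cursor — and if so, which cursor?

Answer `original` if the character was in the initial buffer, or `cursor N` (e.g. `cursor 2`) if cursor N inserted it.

Answer: cursor 2

Derivation:
After op 1 (delete): buffer="xstpzscy" (len 8), cursors c1@0 c2@6 c3@8, authorship ........
After op 2 (delete): buffer="xstpzc" (len 6), cursors c1@0 c2@5 c3@6, authorship ......
After op 3 (add_cursor(6)): buffer="xstpzc" (len 6), cursors c1@0 c2@5 c3@6 c4@6, authorship ......
After op 4 (insert('k')): buffer="kxstpzkckk" (len 10), cursors c1@1 c2@7 c3@10 c4@10, authorship 1.....2.34
Authorship (.=original, N=cursor N): 1 . . . . . 2 . 3 4
Index 6: author = 2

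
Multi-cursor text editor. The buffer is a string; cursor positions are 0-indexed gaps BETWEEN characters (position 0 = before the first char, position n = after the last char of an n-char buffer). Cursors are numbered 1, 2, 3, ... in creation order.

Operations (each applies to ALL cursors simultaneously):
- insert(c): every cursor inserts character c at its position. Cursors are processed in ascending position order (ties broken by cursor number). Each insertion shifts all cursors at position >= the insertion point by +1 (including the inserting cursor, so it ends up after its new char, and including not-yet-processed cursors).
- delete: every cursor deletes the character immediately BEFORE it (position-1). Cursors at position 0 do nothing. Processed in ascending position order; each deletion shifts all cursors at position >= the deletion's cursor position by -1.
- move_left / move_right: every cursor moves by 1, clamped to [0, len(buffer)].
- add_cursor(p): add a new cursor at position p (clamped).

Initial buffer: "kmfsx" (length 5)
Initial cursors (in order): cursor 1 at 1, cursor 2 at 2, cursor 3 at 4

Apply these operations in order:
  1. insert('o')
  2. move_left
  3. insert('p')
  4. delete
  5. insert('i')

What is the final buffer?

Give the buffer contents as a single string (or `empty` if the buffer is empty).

Answer: kiomiofsiox

Derivation:
After op 1 (insert('o')): buffer="komofsox" (len 8), cursors c1@2 c2@4 c3@7, authorship .1.2..3.
After op 2 (move_left): buffer="komofsox" (len 8), cursors c1@1 c2@3 c3@6, authorship .1.2..3.
After op 3 (insert('p')): buffer="kpompofspox" (len 11), cursors c1@2 c2@5 c3@9, authorship .11.22..33.
After op 4 (delete): buffer="komofsox" (len 8), cursors c1@1 c2@3 c3@6, authorship .1.2..3.
After op 5 (insert('i')): buffer="kiomiofsiox" (len 11), cursors c1@2 c2@5 c3@9, authorship .11.22..33.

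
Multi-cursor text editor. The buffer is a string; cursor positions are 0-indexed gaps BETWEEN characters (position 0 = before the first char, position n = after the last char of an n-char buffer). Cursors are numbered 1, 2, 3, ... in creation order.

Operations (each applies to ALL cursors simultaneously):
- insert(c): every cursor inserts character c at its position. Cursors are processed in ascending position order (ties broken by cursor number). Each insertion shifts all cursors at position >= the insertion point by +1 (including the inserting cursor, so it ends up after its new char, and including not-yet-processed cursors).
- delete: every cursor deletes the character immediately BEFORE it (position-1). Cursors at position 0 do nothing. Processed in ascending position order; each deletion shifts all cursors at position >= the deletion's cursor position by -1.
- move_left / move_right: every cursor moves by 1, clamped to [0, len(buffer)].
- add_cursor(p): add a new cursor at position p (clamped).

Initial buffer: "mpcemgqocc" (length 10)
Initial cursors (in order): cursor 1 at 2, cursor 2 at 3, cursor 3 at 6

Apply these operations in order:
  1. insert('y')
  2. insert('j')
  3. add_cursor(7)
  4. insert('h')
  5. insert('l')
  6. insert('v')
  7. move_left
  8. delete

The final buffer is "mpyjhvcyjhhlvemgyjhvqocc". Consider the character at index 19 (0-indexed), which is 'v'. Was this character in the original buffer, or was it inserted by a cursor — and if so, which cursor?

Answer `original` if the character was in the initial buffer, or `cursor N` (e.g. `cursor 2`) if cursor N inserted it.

Answer: cursor 3

Derivation:
After op 1 (insert('y')): buffer="mpycyemgyqocc" (len 13), cursors c1@3 c2@5 c3@9, authorship ..1.2...3....
After op 2 (insert('j')): buffer="mpyjcyjemgyjqocc" (len 16), cursors c1@4 c2@7 c3@12, authorship ..11.22...33....
After op 3 (add_cursor(7)): buffer="mpyjcyjemgyjqocc" (len 16), cursors c1@4 c2@7 c4@7 c3@12, authorship ..11.22...33....
After op 4 (insert('h')): buffer="mpyjhcyjhhemgyjhqocc" (len 20), cursors c1@5 c2@10 c4@10 c3@16, authorship ..111.2224...333....
After op 5 (insert('l')): buffer="mpyjhlcyjhhllemgyjhlqocc" (len 24), cursors c1@6 c2@13 c4@13 c3@20, authorship ..1111.222424...3333....
After op 6 (insert('v')): buffer="mpyjhlvcyjhhllvvemgyjhlvqocc" (len 28), cursors c1@7 c2@16 c4@16 c3@24, authorship ..11111.22242424...33333....
After op 7 (move_left): buffer="mpyjhlvcyjhhllvvemgyjhlvqocc" (len 28), cursors c1@6 c2@15 c4@15 c3@23, authorship ..11111.22242424...33333....
After op 8 (delete): buffer="mpyjhvcyjhhlvemgyjhvqocc" (len 24), cursors c1@5 c2@12 c4@12 c3@19, authorship ..1111.222424...3333....
Authorship (.=original, N=cursor N): . . 1 1 1 1 . 2 2 2 4 2 4 . . . 3 3 3 3 . . . .
Index 19: author = 3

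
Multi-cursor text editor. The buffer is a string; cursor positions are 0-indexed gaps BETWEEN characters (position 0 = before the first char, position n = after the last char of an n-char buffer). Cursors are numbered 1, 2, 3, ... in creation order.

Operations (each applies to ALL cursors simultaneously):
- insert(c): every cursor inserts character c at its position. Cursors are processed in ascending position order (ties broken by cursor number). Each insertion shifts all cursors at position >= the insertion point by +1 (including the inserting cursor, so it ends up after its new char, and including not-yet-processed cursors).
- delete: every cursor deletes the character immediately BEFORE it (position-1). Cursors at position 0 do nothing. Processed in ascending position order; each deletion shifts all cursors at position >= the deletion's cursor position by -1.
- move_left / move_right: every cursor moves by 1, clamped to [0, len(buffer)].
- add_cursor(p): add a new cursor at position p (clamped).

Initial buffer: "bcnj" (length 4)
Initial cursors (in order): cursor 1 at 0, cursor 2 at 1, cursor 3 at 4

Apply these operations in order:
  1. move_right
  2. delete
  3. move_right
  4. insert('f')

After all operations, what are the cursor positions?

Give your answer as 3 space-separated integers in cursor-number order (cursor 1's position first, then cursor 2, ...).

Answer: 4 4 4

Derivation:
After op 1 (move_right): buffer="bcnj" (len 4), cursors c1@1 c2@2 c3@4, authorship ....
After op 2 (delete): buffer="n" (len 1), cursors c1@0 c2@0 c3@1, authorship .
After op 3 (move_right): buffer="n" (len 1), cursors c1@1 c2@1 c3@1, authorship .
After op 4 (insert('f')): buffer="nfff" (len 4), cursors c1@4 c2@4 c3@4, authorship .123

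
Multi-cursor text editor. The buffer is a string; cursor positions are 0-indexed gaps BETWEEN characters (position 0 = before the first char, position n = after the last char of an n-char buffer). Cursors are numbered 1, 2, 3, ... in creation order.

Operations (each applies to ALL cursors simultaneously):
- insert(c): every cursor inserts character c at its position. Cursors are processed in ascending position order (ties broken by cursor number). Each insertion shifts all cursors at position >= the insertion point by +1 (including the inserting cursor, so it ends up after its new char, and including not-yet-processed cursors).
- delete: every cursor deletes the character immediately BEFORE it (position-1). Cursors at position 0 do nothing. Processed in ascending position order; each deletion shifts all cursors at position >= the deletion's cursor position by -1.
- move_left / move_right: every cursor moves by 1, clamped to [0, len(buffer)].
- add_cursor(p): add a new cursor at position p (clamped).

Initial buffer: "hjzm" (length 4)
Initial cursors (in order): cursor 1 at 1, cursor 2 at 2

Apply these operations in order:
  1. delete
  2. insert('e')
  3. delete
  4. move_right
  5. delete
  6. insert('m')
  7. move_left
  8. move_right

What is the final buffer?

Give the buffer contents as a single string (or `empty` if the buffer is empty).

Answer: mmm

Derivation:
After op 1 (delete): buffer="zm" (len 2), cursors c1@0 c2@0, authorship ..
After op 2 (insert('e')): buffer="eezm" (len 4), cursors c1@2 c2@2, authorship 12..
After op 3 (delete): buffer="zm" (len 2), cursors c1@0 c2@0, authorship ..
After op 4 (move_right): buffer="zm" (len 2), cursors c1@1 c2@1, authorship ..
After op 5 (delete): buffer="m" (len 1), cursors c1@0 c2@0, authorship .
After op 6 (insert('m')): buffer="mmm" (len 3), cursors c1@2 c2@2, authorship 12.
After op 7 (move_left): buffer="mmm" (len 3), cursors c1@1 c2@1, authorship 12.
After op 8 (move_right): buffer="mmm" (len 3), cursors c1@2 c2@2, authorship 12.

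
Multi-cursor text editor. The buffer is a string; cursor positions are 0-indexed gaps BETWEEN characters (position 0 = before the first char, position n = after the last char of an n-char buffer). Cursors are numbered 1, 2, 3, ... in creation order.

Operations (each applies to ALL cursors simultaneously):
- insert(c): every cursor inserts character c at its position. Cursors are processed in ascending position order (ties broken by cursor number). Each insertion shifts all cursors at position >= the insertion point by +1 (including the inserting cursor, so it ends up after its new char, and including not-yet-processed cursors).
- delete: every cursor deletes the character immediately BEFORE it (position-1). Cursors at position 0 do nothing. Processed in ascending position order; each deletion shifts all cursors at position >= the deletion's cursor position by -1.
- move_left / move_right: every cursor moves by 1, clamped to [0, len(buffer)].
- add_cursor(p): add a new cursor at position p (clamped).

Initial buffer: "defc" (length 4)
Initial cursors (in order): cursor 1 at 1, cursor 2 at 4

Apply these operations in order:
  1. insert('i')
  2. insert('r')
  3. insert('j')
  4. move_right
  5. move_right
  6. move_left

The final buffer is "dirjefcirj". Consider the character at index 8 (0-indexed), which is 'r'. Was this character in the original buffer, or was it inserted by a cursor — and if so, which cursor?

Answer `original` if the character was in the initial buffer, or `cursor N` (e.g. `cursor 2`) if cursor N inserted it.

Answer: cursor 2

Derivation:
After op 1 (insert('i')): buffer="diefci" (len 6), cursors c1@2 c2@6, authorship .1...2
After op 2 (insert('r')): buffer="direfcir" (len 8), cursors c1@3 c2@8, authorship .11...22
After op 3 (insert('j')): buffer="dirjefcirj" (len 10), cursors c1@4 c2@10, authorship .111...222
After op 4 (move_right): buffer="dirjefcirj" (len 10), cursors c1@5 c2@10, authorship .111...222
After op 5 (move_right): buffer="dirjefcirj" (len 10), cursors c1@6 c2@10, authorship .111...222
After op 6 (move_left): buffer="dirjefcirj" (len 10), cursors c1@5 c2@9, authorship .111...222
Authorship (.=original, N=cursor N): . 1 1 1 . . . 2 2 2
Index 8: author = 2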